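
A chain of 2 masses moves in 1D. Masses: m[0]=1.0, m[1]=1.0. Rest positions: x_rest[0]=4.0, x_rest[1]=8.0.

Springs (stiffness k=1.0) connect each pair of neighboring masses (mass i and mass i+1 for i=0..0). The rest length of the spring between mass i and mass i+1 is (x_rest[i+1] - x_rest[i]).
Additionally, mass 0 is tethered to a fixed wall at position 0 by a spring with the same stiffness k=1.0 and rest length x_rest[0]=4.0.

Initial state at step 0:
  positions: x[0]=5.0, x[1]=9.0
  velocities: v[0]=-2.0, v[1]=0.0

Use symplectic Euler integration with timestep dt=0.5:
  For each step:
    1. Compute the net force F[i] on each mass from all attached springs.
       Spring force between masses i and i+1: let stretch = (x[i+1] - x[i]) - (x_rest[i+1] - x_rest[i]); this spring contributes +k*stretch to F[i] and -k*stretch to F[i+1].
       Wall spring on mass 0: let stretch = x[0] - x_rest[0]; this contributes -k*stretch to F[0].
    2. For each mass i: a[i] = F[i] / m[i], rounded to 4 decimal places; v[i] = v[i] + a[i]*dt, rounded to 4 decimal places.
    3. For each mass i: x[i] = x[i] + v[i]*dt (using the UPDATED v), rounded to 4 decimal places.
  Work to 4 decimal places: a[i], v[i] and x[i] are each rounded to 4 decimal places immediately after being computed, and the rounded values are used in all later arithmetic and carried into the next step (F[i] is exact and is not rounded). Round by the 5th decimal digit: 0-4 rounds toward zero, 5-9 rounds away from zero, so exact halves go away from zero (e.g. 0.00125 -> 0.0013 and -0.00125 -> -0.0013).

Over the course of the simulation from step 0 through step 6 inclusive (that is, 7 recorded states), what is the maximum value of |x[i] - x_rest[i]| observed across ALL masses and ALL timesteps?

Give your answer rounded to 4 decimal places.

Answer: 2.6150

Derivation:
Step 0: x=[5.0000 9.0000] v=[-2.0000 0.0000]
Step 1: x=[3.7500 9.0000] v=[-2.5000 0.0000]
Step 2: x=[2.8750 8.6875] v=[-1.7500 -0.6250]
Step 3: x=[2.7344 7.9219] v=[-0.2813 -1.5313]
Step 4: x=[3.2071 6.8594] v=[0.9453 -2.1251]
Step 5: x=[3.7911 5.8838] v=[1.1679 -1.9513]
Step 6: x=[3.9505 5.3850] v=[0.3187 -0.9977]
Max displacement = 2.6150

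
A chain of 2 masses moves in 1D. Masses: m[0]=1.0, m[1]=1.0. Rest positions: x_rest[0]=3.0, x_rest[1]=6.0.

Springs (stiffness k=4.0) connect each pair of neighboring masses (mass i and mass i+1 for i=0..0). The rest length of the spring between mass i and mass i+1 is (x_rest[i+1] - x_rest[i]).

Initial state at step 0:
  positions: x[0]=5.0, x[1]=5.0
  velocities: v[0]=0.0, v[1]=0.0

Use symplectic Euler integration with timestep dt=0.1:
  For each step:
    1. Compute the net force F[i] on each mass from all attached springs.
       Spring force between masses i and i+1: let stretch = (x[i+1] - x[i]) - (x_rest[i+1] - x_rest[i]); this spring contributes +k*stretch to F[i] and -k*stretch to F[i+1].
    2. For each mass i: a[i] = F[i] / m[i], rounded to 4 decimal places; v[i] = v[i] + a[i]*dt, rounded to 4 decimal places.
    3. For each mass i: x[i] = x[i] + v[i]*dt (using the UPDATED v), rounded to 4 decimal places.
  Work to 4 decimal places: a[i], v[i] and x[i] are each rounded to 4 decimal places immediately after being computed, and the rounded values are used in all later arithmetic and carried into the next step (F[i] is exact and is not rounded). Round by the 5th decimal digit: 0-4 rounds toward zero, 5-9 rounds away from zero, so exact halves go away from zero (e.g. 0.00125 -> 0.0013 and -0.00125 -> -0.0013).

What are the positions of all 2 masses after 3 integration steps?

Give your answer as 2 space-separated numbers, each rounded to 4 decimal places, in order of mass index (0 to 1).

Answer: 4.3272 5.6728

Derivation:
Step 0: x=[5.0000 5.0000] v=[0.0000 0.0000]
Step 1: x=[4.8800 5.1200] v=[-1.2000 1.2000]
Step 2: x=[4.6496 5.3504] v=[-2.3040 2.3040]
Step 3: x=[4.3272 5.6728] v=[-3.2237 3.2237]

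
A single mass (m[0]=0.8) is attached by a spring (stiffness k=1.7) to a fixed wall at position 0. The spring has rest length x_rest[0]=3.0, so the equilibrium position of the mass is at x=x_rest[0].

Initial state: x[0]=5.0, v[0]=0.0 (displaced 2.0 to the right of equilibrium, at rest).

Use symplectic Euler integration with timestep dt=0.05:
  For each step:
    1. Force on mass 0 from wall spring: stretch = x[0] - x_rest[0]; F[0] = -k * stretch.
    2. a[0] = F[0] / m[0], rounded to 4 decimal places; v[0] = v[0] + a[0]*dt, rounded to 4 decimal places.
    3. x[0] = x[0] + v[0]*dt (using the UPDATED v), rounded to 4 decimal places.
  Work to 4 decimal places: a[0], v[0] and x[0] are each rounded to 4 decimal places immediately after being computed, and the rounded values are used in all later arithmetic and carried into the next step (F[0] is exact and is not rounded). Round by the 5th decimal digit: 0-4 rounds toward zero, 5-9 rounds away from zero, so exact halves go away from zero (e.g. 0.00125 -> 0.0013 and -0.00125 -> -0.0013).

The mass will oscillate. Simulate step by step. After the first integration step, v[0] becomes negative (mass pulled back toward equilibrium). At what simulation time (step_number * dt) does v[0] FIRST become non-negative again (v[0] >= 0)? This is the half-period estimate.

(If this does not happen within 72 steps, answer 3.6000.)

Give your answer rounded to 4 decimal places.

Answer: 2.2000

Derivation:
Step 0: x=[5.0000] v=[0.0000]
Step 1: x=[4.9894] v=[-0.2125]
Step 2: x=[4.9682] v=[-0.4239]
Step 3: x=[4.9366] v=[-0.6330]
Step 4: x=[4.8947] v=[-0.8388]
Step 5: x=[4.8427] v=[-1.0401]
Step 6: x=[4.7809] v=[-1.2359]
Step 7: x=[4.7096] v=[-1.4251]
Step 8: x=[4.6293] v=[-1.6067]
Step 9: x=[4.5403] v=[-1.7798]
Step 10: x=[4.4431] v=[-1.9435]
Step 11: x=[4.3383] v=[-2.0968]
Step 12: x=[4.2264] v=[-2.2390]
Step 13: x=[4.1079] v=[-2.3693]
Step 14: x=[3.9836] v=[-2.4870]
Step 15: x=[3.8540] v=[-2.5915]
Step 16: x=[3.7199] v=[-2.6822]
Step 17: x=[3.5820] v=[-2.7587]
Step 18: x=[3.4410] v=[-2.8205]
Step 19: x=[3.2976] v=[-2.8674]
Step 20: x=[3.1527] v=[-2.8990]
Step 21: x=[3.0069] v=[-2.9152]
Step 22: x=[2.8611] v=[-2.9159]
Step 23: x=[2.7160] v=[-2.9011]
Step 24: x=[2.5725] v=[-2.8709]
Step 25: x=[2.4312] v=[-2.8255]
Step 26: x=[2.2929] v=[-2.7651]
Step 27: x=[2.1584] v=[-2.6900]
Step 28: x=[2.0284] v=[-2.6006]
Step 29: x=[1.9035] v=[-2.4974]
Step 30: x=[1.7845] v=[-2.3809]
Step 31: x=[1.6719] v=[-2.2518]
Step 32: x=[1.5664] v=[-2.1107]
Step 33: x=[1.4685] v=[-1.9584]
Step 34: x=[1.3787] v=[-1.7957]
Step 35: x=[1.2975] v=[-1.6234]
Step 36: x=[1.2254] v=[-1.4425]
Step 37: x=[1.1627] v=[-1.2540]
Step 38: x=[1.1098] v=[-1.0588]
Step 39: x=[1.0669] v=[-0.8580]
Step 40: x=[1.0343] v=[-0.6526]
Step 41: x=[1.0121] v=[-0.4437]
Step 42: x=[1.0005] v=[-0.2325]
Step 43: x=[0.9995] v=[-0.0201]
Step 44: x=[1.0091] v=[0.1925]
First v>=0 after going negative at step 44, time=2.2000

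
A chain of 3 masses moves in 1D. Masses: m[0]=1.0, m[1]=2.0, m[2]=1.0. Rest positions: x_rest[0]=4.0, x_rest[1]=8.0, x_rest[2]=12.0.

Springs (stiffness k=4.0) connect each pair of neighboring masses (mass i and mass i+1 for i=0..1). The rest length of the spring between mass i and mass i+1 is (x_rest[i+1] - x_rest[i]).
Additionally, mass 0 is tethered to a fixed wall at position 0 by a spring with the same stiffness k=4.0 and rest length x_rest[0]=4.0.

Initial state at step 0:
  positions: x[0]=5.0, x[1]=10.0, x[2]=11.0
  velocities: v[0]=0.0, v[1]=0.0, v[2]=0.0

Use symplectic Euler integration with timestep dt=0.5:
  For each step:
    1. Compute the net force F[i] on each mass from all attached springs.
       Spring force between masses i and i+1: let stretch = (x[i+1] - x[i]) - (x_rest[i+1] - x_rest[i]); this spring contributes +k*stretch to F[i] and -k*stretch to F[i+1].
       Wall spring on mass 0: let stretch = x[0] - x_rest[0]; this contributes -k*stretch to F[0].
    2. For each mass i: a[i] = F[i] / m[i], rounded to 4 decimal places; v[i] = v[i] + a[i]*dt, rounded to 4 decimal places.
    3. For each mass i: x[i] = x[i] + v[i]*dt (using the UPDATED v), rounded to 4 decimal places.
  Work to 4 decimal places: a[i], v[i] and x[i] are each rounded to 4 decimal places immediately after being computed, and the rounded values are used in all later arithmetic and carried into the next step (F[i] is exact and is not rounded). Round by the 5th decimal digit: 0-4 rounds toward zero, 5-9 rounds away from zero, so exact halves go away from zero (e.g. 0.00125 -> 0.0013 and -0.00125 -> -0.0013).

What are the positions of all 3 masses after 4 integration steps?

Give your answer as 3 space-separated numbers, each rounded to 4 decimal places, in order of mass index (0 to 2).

Answer: 5.5000 8.5000 10.0000

Derivation:
Step 0: x=[5.0000 10.0000 11.0000] v=[0.0000 0.0000 0.0000]
Step 1: x=[5.0000 8.0000 14.0000] v=[0.0000 -4.0000 6.0000]
Step 2: x=[3.0000 7.5000 15.0000] v=[-4.0000 -1.0000 2.0000]
Step 3: x=[2.5000 8.5000 12.5000] v=[-1.0000 2.0000 -5.0000]
Step 4: x=[5.5000 8.5000 10.0000] v=[6.0000 0.0000 -5.0000]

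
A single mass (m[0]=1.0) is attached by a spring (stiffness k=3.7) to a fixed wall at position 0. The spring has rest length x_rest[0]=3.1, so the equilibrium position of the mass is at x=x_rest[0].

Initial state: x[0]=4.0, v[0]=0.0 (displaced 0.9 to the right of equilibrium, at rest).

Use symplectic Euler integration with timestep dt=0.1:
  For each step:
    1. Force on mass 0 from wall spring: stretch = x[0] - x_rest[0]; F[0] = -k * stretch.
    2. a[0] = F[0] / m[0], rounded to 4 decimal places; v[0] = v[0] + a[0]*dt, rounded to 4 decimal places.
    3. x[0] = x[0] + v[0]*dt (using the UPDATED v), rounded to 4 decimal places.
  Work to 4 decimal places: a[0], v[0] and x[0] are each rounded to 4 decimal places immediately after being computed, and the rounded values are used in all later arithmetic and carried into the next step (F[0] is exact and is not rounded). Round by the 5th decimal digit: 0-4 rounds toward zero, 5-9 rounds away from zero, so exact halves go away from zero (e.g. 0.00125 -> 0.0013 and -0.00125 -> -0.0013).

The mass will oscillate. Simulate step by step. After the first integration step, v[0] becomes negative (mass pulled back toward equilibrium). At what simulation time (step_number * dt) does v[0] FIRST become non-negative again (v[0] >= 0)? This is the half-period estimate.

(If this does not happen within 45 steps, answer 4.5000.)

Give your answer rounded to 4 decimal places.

Answer: 1.7000

Derivation:
Step 0: x=[4.0000] v=[0.0000]
Step 1: x=[3.9667] v=[-0.3330]
Step 2: x=[3.9013] v=[-0.6537]
Step 3: x=[3.8063] v=[-0.9502]
Step 4: x=[3.6852] v=[-1.2115]
Step 5: x=[3.5424] v=[-1.4280]
Step 6: x=[3.3832] v=[-1.5917]
Step 7: x=[3.2136] v=[-1.6965]
Step 8: x=[3.0398] v=[-1.7385]
Step 9: x=[2.8682] v=[-1.7162]
Step 10: x=[2.7052] v=[-1.6304]
Step 11: x=[2.5568] v=[-1.4843]
Step 12: x=[2.4285] v=[-1.2833]
Step 13: x=[2.3250] v=[-1.0348]
Step 14: x=[2.2502] v=[-0.7481]
Step 15: x=[2.2068] v=[-0.4337]
Step 16: x=[2.1965] v=[-0.1032]
Step 17: x=[2.2196] v=[0.2311]
First v>=0 after going negative at step 17, time=1.7000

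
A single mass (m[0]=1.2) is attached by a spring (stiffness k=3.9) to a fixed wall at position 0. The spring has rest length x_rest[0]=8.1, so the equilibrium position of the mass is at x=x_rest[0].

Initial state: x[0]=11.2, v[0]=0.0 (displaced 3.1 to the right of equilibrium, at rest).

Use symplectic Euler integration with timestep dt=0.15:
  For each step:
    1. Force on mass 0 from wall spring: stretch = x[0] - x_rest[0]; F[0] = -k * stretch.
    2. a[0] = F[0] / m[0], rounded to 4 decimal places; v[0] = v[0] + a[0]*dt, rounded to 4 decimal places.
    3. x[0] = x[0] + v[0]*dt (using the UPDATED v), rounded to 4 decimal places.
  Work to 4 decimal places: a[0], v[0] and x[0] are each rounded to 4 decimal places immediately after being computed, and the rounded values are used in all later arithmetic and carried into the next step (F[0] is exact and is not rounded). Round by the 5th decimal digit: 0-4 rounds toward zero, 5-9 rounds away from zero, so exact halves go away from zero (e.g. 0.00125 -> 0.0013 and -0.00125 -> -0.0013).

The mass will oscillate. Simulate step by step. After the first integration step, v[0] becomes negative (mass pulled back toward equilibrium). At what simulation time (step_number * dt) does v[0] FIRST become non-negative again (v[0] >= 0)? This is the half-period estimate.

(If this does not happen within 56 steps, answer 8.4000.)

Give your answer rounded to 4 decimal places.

Step 0: x=[11.2000] v=[0.0000]
Step 1: x=[10.9733] v=[-1.5113]
Step 2: x=[10.5365] v=[-2.9120]
Step 3: x=[9.9215] v=[-4.0998]
Step 4: x=[9.1733] v=[-4.9878]
Step 5: x=[8.3467] v=[-5.5110]
Step 6: x=[7.5020] v=[-5.6313]
Step 7: x=[6.7010] v=[-5.3398]
Step 8: x=[6.0023] v=[-4.6578]
Step 9: x=[5.4570] v=[-3.6352]
Step 10: x=[5.1050] v=[-2.3467]
Step 11: x=[4.9720] v=[-0.8866]
Step 12: x=[5.0677] v=[0.6383]
First v>=0 after going negative at step 12, time=1.8000

Answer: 1.8000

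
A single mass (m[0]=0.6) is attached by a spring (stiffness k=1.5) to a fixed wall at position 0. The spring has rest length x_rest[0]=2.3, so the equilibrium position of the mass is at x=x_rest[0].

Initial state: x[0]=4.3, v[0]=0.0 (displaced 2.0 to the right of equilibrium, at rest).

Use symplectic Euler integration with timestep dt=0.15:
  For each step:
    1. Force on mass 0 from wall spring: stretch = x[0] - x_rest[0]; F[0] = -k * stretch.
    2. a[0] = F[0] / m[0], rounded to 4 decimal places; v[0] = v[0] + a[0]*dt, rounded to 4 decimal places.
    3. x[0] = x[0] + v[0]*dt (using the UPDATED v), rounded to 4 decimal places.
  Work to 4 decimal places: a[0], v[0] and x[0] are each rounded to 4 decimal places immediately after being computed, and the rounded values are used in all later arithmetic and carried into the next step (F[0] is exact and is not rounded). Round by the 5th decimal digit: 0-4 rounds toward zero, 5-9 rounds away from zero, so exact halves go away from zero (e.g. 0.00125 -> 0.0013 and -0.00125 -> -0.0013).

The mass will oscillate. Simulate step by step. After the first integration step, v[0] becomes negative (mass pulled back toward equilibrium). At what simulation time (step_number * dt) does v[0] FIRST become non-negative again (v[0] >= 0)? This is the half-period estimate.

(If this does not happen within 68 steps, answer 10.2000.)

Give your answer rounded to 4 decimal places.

Answer: 2.1000

Derivation:
Step 0: x=[4.3000] v=[0.0000]
Step 1: x=[4.1875] v=[-0.7500]
Step 2: x=[3.9688] v=[-1.4578]
Step 3: x=[3.6563] v=[-2.0836]
Step 4: x=[3.2675] v=[-2.5922]
Step 5: x=[2.8243] v=[-2.9550]
Step 6: x=[2.3516] v=[-3.1516]
Step 7: x=[1.8760] v=[-3.1710]
Step 8: x=[1.4242] v=[-3.0120]
Step 9: x=[1.0217] v=[-2.6836]
Step 10: x=[0.6911] v=[-2.2042]
Step 11: x=[0.4510] v=[-1.6009]
Step 12: x=[0.3149] v=[-0.9075]
Step 13: x=[0.2904] v=[-0.1631]
Step 14: x=[0.3790] v=[0.5905]
First v>=0 after going negative at step 14, time=2.1000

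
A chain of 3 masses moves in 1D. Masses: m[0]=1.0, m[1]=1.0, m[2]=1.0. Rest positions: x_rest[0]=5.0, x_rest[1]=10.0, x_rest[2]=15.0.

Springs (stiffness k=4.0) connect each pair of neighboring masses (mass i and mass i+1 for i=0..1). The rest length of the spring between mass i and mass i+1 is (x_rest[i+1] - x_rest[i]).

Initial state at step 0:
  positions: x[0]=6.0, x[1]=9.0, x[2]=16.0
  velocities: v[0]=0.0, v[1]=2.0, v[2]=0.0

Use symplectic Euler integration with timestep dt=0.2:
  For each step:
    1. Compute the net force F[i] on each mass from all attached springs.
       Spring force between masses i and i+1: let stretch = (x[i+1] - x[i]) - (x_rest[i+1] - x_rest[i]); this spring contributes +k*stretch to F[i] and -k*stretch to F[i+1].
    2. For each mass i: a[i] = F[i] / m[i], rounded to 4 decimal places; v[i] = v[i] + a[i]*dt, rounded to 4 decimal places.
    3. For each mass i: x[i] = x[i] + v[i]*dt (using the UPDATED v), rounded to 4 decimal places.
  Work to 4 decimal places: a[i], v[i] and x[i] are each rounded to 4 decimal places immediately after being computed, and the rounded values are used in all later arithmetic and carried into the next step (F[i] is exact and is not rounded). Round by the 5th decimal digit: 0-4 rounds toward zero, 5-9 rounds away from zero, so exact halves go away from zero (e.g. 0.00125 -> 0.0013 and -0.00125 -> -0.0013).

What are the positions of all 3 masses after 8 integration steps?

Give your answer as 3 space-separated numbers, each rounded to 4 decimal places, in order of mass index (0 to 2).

Answer: 7.2048 9.7906 17.2048

Derivation:
Step 0: x=[6.0000 9.0000 16.0000] v=[0.0000 2.0000 0.0000]
Step 1: x=[5.6800 10.0400 15.6800] v=[-1.6000 5.2000 -1.6000]
Step 2: x=[5.2576 11.2848 15.2576] v=[-2.1120 6.2240 -2.1120]
Step 3: x=[4.9996 12.2009 14.9996] v=[-1.2902 4.5805 -1.2902]
Step 4: x=[5.0938 12.4126 15.0938] v=[0.4708 1.0584 0.4708]
Step 5: x=[5.5590 11.8823 15.5590] v=[2.3258 -2.6517 2.3258]
Step 6: x=[6.2359 10.9285 16.2359] v=[3.3844 -4.7690 3.3844]
Step 7: x=[6.8636 10.0731 16.8636] v=[3.1385 -4.2772 3.1385]
Step 8: x=[7.2048 9.7906 17.2048] v=[1.7061 -1.4124 1.7061]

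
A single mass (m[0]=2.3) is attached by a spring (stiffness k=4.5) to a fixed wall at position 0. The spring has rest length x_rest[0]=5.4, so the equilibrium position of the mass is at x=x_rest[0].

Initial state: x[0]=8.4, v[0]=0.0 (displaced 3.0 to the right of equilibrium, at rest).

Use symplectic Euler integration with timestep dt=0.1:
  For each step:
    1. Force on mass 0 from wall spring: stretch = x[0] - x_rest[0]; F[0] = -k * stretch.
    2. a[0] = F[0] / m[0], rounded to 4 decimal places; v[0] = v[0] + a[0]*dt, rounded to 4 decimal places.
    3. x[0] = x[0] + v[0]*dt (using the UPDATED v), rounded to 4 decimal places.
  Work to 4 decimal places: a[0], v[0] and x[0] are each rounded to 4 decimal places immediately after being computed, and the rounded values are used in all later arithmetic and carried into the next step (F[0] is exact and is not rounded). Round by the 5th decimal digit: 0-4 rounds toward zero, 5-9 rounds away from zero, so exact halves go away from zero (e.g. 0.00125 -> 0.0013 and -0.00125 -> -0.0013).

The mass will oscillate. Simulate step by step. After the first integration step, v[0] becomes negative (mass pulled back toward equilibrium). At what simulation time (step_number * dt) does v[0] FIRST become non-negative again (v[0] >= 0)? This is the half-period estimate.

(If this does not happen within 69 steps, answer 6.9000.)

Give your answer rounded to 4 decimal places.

Step 0: x=[8.4000] v=[0.0000]
Step 1: x=[8.3413] v=[-0.5870]
Step 2: x=[8.2251] v=[-1.1625]
Step 3: x=[8.0536] v=[-1.7152]
Step 4: x=[7.8302] v=[-2.2344]
Step 5: x=[7.5592] v=[-2.7099]
Step 6: x=[7.2460] v=[-3.1324]
Step 7: x=[6.8966] v=[-3.4936]
Step 8: x=[6.5180] v=[-3.7864]
Step 9: x=[6.1175] v=[-4.0051]
Step 10: x=[5.7030] v=[-4.1455]
Step 11: x=[5.2825] v=[-4.2048]
Step 12: x=[4.8643] v=[-4.1818]
Step 13: x=[4.4566] v=[-4.0770]
Step 14: x=[4.0674] v=[-3.8924]
Step 15: x=[3.7042] v=[-3.6317]
Step 16: x=[3.3742] v=[-3.2999]
Step 17: x=[3.0838] v=[-2.9036]
Step 18: x=[2.8388] v=[-2.4504]
Step 19: x=[2.6439] v=[-1.9493]
Step 20: x=[2.5029] v=[-1.4101]
Step 21: x=[2.4186] v=[-0.8433]
Step 22: x=[2.3926] v=[-0.2600]
Step 23: x=[2.4254] v=[0.3284]
First v>=0 after going negative at step 23, time=2.3000

Answer: 2.3000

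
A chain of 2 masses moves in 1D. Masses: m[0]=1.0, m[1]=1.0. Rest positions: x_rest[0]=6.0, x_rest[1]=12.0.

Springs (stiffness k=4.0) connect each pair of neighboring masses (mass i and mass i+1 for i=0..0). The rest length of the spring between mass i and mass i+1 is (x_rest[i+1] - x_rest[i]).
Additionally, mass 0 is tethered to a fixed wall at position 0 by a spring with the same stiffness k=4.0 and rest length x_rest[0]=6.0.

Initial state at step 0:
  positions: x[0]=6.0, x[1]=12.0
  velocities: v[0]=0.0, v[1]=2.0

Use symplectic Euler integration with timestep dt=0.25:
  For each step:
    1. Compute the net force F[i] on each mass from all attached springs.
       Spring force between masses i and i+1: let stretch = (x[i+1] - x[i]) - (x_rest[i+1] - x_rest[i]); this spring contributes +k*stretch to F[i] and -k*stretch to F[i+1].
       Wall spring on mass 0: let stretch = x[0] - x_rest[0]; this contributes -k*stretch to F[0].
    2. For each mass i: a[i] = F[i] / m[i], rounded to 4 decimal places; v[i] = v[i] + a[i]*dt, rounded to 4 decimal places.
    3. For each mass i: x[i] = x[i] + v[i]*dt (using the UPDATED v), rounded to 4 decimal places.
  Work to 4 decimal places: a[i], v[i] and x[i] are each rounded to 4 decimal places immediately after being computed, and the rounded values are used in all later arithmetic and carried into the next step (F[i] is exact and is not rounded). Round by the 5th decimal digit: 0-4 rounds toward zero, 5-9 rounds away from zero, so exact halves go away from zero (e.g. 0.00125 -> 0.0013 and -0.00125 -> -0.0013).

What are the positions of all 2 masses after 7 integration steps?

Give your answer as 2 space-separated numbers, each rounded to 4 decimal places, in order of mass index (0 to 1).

Answer: 6.7364 12.8956

Derivation:
Step 0: x=[6.0000 12.0000] v=[0.0000 2.0000]
Step 1: x=[6.0000 12.5000] v=[0.0000 2.0000]
Step 2: x=[6.1250 12.8750] v=[0.5000 1.5000]
Step 3: x=[6.4063 13.0625] v=[1.1250 0.7500]
Step 4: x=[6.7500 13.0860] v=[1.3749 0.0938]
Step 5: x=[6.9902 13.0255] v=[0.9609 -0.2422]
Step 6: x=[6.9917 12.9561] v=[0.0060 -0.2775]
Step 7: x=[6.7364 12.8956] v=[-1.0213 -0.2419]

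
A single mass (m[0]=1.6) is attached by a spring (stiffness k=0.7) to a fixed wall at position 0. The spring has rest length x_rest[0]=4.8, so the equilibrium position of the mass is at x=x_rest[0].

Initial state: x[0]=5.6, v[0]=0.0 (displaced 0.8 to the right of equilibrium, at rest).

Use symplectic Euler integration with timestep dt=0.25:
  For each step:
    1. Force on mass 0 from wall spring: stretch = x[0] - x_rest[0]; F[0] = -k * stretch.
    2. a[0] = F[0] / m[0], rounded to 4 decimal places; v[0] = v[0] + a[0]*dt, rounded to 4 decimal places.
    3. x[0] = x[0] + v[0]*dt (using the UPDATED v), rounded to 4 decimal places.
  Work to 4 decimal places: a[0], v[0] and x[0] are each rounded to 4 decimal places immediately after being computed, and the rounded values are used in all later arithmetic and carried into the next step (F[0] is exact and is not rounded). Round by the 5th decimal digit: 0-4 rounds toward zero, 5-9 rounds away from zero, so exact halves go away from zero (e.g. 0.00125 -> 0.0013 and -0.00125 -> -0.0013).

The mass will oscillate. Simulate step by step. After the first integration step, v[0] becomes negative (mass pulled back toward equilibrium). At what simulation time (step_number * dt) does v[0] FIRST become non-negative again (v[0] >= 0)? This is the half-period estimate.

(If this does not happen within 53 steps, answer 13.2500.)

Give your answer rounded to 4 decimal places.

Step 0: x=[5.6000] v=[0.0000]
Step 1: x=[5.5781] v=[-0.0875]
Step 2: x=[5.5350] v=[-0.1726]
Step 3: x=[5.4718] v=[-0.2530]
Step 4: x=[5.3902] v=[-0.3265]
Step 5: x=[5.2924] v=[-0.3911]
Step 6: x=[5.1812] v=[-0.4450]
Step 7: x=[5.0595] v=[-0.4867]
Step 8: x=[4.9307] v=[-0.5151]
Step 9: x=[4.7984] v=[-0.5294]
Step 10: x=[4.6661] v=[-0.5292]
Step 11: x=[4.5375] v=[-0.5146]
Step 12: x=[4.4160] v=[-0.4859]
Step 13: x=[4.3050] v=[-0.4439]
Step 14: x=[4.2076] v=[-0.3898]
Step 15: x=[4.1264] v=[-0.3250]
Step 16: x=[4.0636] v=[-0.2513]
Step 17: x=[4.0209] v=[-0.1708]
Step 18: x=[3.9995] v=[-0.0856]
Step 19: x=[4.0000] v=[0.0020]
First v>=0 after going negative at step 19, time=4.7500

Answer: 4.7500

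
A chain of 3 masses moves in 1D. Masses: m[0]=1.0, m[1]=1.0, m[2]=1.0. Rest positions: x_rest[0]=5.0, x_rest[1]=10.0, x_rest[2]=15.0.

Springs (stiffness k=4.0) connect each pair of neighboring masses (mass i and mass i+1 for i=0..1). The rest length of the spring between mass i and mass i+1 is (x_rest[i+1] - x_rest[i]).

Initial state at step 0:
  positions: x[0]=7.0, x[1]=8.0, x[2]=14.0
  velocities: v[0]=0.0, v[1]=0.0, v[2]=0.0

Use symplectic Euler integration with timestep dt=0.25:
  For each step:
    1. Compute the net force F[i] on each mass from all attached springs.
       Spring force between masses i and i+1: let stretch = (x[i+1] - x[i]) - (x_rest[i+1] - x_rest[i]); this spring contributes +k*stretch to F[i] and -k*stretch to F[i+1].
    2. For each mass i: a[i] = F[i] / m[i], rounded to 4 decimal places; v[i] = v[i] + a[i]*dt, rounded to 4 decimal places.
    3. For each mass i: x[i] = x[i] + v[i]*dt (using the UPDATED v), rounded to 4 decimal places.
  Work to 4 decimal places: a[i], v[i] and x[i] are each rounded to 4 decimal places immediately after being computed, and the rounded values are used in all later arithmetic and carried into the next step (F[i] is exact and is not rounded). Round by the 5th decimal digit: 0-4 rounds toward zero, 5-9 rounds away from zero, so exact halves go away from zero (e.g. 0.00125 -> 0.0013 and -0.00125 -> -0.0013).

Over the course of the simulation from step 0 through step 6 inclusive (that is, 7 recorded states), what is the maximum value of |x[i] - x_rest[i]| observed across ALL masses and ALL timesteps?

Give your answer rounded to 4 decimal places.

Answer: 2.0279

Derivation:
Step 0: x=[7.0000 8.0000 14.0000] v=[0.0000 0.0000 0.0000]
Step 1: x=[6.0000 9.2500 13.7500] v=[-4.0000 5.0000 -1.0000]
Step 2: x=[4.5625 10.8125 13.6250] v=[-5.7500 6.2500 -0.5000]
Step 3: x=[3.4375 11.5156 14.0469] v=[-4.5000 2.8125 1.6875]
Step 4: x=[3.0820 10.8320 15.0860] v=[-1.4219 -2.7343 4.1562]
Step 5: x=[3.4140 9.2744 16.3116] v=[1.3281 -6.2303 4.9022]
Step 6: x=[3.9611 8.0110 17.0279] v=[2.1885 -5.0535 2.8650]
Max displacement = 2.0279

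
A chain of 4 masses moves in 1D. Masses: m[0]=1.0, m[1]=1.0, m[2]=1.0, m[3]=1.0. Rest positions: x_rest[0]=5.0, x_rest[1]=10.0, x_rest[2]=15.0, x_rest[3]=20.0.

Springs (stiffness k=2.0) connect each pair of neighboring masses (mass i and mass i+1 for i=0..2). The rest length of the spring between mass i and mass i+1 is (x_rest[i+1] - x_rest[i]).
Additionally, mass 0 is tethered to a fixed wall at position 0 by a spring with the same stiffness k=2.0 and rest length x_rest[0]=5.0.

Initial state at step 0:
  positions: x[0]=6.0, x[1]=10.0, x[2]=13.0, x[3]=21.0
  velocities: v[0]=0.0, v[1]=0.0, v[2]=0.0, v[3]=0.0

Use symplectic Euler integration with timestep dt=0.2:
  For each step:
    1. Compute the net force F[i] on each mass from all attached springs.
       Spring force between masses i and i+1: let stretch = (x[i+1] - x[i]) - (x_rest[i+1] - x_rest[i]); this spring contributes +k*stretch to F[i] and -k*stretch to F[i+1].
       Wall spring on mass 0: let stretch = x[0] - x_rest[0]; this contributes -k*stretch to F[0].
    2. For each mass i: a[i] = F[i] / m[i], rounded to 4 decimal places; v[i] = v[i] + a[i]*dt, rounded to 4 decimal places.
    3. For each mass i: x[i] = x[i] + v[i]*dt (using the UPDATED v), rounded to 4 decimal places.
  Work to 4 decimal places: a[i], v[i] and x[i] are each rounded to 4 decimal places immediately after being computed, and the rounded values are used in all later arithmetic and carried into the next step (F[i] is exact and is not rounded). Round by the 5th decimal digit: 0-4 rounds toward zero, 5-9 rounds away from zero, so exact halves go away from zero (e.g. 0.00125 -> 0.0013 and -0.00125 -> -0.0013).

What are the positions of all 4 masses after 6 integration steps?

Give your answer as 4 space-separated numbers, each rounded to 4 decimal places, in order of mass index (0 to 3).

Step 0: x=[6.0000 10.0000 13.0000 21.0000] v=[0.0000 0.0000 0.0000 0.0000]
Step 1: x=[5.8400 9.9200 13.4000 20.7600] v=[-0.8000 -0.4000 2.0000 -1.2000]
Step 2: x=[5.5392 9.7920 14.1104 20.3312] v=[-1.5040 -0.6400 3.5520 -2.1440]
Step 3: x=[5.1355 9.6692 14.9730 19.8047] v=[-2.0186 -0.6138 4.3130 -2.6323]
Step 4: x=[4.6836 9.6080 15.7978 19.2917] v=[-2.2593 -0.3058 4.1242 -2.5650]
Step 5: x=[4.2510 9.6481 16.4070 18.8992] v=[-2.1630 0.2004 3.0458 -1.9626]
Step 6: x=[3.9101 9.7971 16.6748 18.7073] v=[-1.7046 0.7451 1.3391 -0.9595]

Answer: 3.9101 9.7971 16.6748 18.7073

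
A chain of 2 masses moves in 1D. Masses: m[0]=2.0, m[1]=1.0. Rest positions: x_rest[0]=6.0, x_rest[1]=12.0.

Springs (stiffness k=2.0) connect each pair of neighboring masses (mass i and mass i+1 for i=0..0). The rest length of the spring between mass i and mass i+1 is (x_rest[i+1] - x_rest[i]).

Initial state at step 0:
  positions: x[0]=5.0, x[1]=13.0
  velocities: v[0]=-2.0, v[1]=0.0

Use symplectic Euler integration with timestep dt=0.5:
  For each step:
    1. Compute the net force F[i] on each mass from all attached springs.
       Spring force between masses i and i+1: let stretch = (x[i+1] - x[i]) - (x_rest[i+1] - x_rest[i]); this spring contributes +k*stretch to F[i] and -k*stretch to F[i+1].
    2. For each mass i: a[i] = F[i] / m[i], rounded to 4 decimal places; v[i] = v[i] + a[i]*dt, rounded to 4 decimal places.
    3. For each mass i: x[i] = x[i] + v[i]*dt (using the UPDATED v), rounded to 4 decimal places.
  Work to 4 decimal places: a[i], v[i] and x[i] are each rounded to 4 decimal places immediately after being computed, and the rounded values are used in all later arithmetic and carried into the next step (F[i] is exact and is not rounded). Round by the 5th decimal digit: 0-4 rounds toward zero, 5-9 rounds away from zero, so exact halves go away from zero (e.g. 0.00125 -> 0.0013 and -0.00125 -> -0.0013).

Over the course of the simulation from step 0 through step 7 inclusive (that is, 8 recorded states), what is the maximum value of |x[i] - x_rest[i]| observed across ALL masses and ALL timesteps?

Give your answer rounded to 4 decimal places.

Step 0: x=[5.0000 13.0000] v=[-2.0000 0.0000]
Step 1: x=[4.5000 12.0000] v=[-1.0000 -2.0000]
Step 2: x=[4.3750 10.2500] v=[-0.2500 -3.5000]
Step 3: x=[4.2188 8.5625] v=[-0.3125 -3.3750]
Step 4: x=[3.6485 7.7032] v=[-1.1407 -1.7187]
Step 5: x=[2.5918 7.8165] v=[-2.1134 0.2266]
Step 6: x=[1.3413 8.3175] v=[-2.5011 1.0019]
Step 7: x=[0.3348 8.3304] v=[-2.0130 0.0257]
Max displacement = 5.6652

Answer: 5.6652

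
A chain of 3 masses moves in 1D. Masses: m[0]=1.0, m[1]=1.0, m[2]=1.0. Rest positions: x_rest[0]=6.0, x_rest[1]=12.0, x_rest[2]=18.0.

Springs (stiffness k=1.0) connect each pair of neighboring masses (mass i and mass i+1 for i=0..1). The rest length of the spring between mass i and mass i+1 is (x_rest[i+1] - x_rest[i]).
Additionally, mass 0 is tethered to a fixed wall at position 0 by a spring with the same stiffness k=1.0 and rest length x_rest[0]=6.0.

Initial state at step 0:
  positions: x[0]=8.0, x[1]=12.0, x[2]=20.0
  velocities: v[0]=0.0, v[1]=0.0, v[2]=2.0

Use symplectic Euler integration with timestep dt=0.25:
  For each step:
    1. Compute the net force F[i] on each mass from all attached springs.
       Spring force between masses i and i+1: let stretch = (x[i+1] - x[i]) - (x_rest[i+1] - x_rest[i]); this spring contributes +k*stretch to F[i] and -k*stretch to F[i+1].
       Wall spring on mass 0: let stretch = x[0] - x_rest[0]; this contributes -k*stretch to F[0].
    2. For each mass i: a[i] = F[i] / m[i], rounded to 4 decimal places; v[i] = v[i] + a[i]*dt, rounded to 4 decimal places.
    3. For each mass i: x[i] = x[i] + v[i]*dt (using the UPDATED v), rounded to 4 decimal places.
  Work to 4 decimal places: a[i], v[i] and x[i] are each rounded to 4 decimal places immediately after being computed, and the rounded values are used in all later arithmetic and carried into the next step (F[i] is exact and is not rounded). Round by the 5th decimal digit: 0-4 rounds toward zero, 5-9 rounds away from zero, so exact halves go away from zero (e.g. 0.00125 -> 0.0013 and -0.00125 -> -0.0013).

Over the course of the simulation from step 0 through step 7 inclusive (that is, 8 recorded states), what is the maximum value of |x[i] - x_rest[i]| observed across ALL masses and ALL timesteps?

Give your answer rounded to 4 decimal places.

Answer: 3.2521

Derivation:
Step 0: x=[8.0000 12.0000 20.0000] v=[0.0000 0.0000 2.0000]
Step 1: x=[7.7500 12.2500 20.3750] v=[-1.0000 1.0000 1.5000]
Step 2: x=[7.2969 12.7266 20.6172] v=[-1.8125 1.9063 0.9688]
Step 3: x=[6.7271 13.3570 20.7413] v=[-2.2793 2.5215 0.4962]
Step 4: x=[6.1512 14.0345 20.7788] v=[-2.3036 2.7101 0.1501]
Step 5: x=[5.6836 14.6409 20.7698] v=[-1.8706 2.4254 -0.0360]
Step 6: x=[5.4206 15.0705 20.7528] v=[-1.0522 1.7183 -0.0682]
Step 7: x=[5.4219 15.2521 20.7556] v=[0.0051 0.7264 0.0112]
Max displacement = 3.2521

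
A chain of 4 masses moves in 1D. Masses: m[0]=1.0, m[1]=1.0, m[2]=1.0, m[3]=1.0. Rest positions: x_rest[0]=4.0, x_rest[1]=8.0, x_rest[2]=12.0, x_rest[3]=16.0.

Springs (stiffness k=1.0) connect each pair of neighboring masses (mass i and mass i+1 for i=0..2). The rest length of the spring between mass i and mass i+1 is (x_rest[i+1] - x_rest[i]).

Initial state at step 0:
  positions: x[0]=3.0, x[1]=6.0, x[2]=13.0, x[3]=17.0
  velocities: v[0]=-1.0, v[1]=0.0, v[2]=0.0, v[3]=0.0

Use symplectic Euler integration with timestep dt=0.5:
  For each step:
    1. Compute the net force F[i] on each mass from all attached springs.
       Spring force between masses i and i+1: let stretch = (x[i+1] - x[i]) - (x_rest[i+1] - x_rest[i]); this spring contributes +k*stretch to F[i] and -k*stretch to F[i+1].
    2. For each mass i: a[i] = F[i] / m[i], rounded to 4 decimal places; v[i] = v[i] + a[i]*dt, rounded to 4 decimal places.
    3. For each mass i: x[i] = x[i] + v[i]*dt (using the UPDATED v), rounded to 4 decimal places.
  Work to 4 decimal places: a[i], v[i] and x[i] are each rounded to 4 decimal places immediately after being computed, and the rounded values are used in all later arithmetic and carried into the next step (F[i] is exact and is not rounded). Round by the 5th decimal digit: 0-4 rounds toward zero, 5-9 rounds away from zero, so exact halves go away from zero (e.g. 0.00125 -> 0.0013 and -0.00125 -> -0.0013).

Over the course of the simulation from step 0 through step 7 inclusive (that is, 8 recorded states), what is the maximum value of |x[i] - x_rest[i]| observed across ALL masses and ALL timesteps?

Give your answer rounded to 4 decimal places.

Answer: 2.3125

Derivation:
Step 0: x=[3.0000 6.0000 13.0000 17.0000] v=[-1.0000 0.0000 0.0000 0.0000]
Step 1: x=[2.2500 7.0000 12.2500 17.0000] v=[-1.5000 2.0000 -1.5000 0.0000]
Step 2: x=[1.6875 8.1250 11.3750 16.8125] v=[-1.1250 2.2500 -1.7500 -0.3750]
Step 3: x=[1.7344 8.4532 11.0469 16.2656] v=[0.0938 0.6563 -0.6563 -1.0938]
Step 4: x=[2.4610 7.7501 11.3750 15.4140] v=[1.4532 -1.4063 0.6562 -1.7032]
Step 5: x=[3.5099 6.6309 11.8067 14.5527] v=[2.0978 -2.2384 0.8633 -1.7227]
Step 6: x=[4.3391 6.0254 11.6309 14.0049] v=[1.6583 -1.2110 -0.3516 -1.0957]
Step 7: x=[4.5899 6.3997 10.6472 13.8636] v=[0.5015 0.7486 -1.9674 -0.2827]
Max displacement = 2.3125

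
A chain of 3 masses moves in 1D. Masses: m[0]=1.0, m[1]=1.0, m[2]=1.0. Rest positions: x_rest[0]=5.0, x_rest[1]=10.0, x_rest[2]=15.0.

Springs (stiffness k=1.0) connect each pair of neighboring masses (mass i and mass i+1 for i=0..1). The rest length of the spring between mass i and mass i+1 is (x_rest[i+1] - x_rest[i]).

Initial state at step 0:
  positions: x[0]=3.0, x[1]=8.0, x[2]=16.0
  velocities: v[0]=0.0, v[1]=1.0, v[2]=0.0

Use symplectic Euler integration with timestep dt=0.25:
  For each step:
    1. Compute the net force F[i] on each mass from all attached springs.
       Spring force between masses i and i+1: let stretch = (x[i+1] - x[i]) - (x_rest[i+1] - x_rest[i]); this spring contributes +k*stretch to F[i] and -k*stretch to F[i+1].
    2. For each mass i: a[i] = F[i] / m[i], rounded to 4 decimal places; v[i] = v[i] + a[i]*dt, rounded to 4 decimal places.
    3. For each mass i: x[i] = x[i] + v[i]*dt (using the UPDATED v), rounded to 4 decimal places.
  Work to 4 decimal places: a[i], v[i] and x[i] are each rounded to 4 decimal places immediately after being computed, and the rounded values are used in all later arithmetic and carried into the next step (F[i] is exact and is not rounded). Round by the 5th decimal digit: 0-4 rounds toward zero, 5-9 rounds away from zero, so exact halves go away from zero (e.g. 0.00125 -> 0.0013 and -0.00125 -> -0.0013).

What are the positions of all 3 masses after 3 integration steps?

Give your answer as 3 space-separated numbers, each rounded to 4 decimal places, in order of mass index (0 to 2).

Answer: 3.1153 9.5867 15.0481

Derivation:
Step 0: x=[3.0000 8.0000 16.0000] v=[0.0000 1.0000 0.0000]
Step 1: x=[3.0000 8.4375 15.8125] v=[0.0000 1.7500 -0.7500]
Step 2: x=[3.0274 8.9961 15.4766] v=[0.1094 2.2344 -1.3438]
Step 3: x=[3.1153 9.5867 15.0481] v=[0.3516 2.3624 -1.7139]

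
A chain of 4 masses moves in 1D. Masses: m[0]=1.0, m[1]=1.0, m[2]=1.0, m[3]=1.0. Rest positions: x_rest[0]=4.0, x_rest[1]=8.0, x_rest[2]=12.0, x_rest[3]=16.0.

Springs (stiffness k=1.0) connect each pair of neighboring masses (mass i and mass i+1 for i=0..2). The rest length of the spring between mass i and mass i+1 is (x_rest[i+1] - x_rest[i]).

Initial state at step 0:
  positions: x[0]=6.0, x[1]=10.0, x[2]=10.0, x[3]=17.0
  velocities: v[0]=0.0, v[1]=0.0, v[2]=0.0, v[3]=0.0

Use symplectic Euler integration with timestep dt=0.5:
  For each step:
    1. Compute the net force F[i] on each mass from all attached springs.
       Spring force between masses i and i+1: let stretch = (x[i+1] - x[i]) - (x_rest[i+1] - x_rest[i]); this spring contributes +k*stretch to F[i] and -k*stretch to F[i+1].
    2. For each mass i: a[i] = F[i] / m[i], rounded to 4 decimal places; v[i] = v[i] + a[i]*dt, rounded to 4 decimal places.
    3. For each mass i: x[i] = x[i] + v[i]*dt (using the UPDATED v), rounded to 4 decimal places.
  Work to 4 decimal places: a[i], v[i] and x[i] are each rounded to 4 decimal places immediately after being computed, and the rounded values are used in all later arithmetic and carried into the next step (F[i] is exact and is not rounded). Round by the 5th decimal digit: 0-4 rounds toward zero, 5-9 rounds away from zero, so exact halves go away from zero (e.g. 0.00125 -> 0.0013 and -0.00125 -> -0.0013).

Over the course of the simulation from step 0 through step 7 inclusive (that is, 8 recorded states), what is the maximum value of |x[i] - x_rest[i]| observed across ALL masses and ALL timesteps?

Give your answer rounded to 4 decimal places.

Answer: 2.9844

Derivation:
Step 0: x=[6.0000 10.0000 10.0000 17.0000] v=[0.0000 0.0000 0.0000 0.0000]
Step 1: x=[6.0000 9.0000 11.7500 16.2500] v=[0.0000 -2.0000 3.5000 -1.5000]
Step 2: x=[5.7500 7.9375 13.9375 15.3750] v=[-0.5000 -2.1250 4.3750 -1.7500]
Step 3: x=[5.0469 7.8281 14.9844 15.1406] v=[-1.4063 -0.2188 2.0938 -0.4688]
Step 4: x=[4.0391 8.8125 14.2813 15.8672] v=[-2.0157 1.9688 -1.4063 1.4531]
Step 5: x=[3.2246 9.9708 12.6074 17.1973] v=[-1.6290 2.3165 -3.3478 2.6602]
Step 6: x=[3.0967 10.1017 11.4218 18.3800] v=[-0.2559 0.2617 -2.3712 2.3653]
Step 7: x=[3.7200 8.8113 11.6458 18.8231] v=[1.2466 -2.5808 0.4479 0.8862]
Max displacement = 2.9844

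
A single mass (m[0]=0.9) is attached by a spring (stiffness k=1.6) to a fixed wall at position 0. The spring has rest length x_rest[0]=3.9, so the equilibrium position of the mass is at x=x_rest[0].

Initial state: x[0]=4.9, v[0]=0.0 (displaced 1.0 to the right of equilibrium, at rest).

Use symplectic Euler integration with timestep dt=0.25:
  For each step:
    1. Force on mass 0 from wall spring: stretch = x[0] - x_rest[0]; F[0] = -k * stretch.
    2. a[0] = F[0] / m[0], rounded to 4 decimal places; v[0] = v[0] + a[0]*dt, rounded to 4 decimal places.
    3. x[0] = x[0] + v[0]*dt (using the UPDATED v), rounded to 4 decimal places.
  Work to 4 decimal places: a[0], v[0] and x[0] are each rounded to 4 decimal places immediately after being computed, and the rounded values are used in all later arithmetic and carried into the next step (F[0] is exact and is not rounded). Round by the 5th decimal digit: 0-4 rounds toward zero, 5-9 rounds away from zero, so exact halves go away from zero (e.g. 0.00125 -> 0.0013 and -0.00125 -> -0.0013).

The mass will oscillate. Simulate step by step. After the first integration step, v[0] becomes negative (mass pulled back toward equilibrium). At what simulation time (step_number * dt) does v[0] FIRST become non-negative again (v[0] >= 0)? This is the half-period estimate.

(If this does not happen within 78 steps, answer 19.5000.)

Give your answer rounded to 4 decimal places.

Answer: 2.5000

Derivation:
Step 0: x=[4.9000] v=[0.0000]
Step 1: x=[4.7889] v=[-0.4445]
Step 2: x=[4.5790] v=[-0.8396]
Step 3: x=[4.2937] v=[-1.1414]
Step 4: x=[3.9646] v=[-1.3164]
Step 5: x=[3.6283] v=[-1.3451]
Step 6: x=[3.3222] v=[-1.2244]
Step 7: x=[3.0803] v=[-0.9676]
Step 8: x=[2.9295] v=[-0.6033]
Step 9: x=[2.8865] v=[-0.1720]
Step 10: x=[2.9561] v=[0.2785]
First v>=0 after going negative at step 10, time=2.5000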